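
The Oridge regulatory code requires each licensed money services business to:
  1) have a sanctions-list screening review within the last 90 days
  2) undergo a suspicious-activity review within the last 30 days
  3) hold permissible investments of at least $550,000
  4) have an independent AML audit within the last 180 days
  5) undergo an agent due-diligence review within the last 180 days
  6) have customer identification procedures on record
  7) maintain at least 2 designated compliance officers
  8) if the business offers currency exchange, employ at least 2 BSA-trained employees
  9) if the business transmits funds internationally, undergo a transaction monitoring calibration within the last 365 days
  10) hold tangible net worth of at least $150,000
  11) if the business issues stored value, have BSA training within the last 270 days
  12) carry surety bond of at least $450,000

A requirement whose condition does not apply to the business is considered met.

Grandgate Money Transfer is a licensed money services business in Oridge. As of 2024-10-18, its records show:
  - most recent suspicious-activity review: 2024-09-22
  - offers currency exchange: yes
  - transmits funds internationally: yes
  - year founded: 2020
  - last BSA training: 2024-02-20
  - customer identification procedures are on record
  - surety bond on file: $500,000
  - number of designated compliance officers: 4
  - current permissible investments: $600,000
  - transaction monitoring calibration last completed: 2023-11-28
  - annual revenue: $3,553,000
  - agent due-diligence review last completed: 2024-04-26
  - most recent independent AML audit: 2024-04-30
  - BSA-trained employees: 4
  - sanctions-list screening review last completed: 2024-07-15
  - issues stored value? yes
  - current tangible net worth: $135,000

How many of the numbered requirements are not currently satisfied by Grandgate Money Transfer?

1. sanctions-list screening review 95 days ago vs limit 90 → not met
2. suspicious-activity review 26 days ago vs limit 30 → met
3. permissible investments $600,000 ≥ $550,000 → met
4. independent AML audit 171 days ago vs limit 180 → met
5. agent due-diligence review 175 days ago vs limit 180 → met
6. customer identification procedures present → met
7. designated compliance officers 4 ≥ 2 → met
8. condition 'offers currency exchange' holds; BSA-trained employees 4 ≥ 2 → met
9. condition 'transmits funds internationally' holds; transaction monitoring calibration 325 days ago vs limit 365 → met
10. tangible net worth $135,000 < $150,000 → not met
11. condition 'issues stored value' holds; BSA training 241 days ago vs limit 270 → met
12. surety bond $500,000 ≥ $450,000 → met
Not met: 2 of 12

2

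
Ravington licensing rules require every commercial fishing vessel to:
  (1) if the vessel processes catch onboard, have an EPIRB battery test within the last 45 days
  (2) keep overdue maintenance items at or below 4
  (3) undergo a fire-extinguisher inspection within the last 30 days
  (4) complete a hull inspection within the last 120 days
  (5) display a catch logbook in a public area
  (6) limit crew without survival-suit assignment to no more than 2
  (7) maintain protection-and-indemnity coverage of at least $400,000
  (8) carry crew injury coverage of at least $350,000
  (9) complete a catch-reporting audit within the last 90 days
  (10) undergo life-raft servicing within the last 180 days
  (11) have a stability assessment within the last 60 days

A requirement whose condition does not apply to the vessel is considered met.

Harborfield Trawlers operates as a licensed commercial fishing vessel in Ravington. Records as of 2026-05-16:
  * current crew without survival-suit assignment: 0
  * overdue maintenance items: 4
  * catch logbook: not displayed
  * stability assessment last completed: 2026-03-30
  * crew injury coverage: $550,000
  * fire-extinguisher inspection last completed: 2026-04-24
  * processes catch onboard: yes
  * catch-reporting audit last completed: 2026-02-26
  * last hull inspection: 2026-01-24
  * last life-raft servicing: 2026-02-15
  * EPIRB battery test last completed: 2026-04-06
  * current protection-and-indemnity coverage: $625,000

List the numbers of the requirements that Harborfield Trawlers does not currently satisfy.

1. condition 'processes catch onboard' holds; EPIRB battery test 40 days ago vs limit 45 → met
2. overdue maintenance items 4 ≤ 4 → met
3. fire-extinguisher inspection 22 days ago vs limit 30 → met
4. hull inspection 112 days ago vs limit 120 → met
5. catch logbook absent → not met
6. crew without survival-suit assignment 0 ≤ 2 → met
7. protection-and-indemnity coverage $625,000 ≥ $400,000 → met
8. crew injury coverage $550,000 ≥ $350,000 → met
9. catch-reporting audit 79 days ago vs limit 90 → met
10. life-raft servicing 90 days ago vs limit 180 → met
11. stability assessment 47 days ago vs limit 60 → met
Not met: 5

5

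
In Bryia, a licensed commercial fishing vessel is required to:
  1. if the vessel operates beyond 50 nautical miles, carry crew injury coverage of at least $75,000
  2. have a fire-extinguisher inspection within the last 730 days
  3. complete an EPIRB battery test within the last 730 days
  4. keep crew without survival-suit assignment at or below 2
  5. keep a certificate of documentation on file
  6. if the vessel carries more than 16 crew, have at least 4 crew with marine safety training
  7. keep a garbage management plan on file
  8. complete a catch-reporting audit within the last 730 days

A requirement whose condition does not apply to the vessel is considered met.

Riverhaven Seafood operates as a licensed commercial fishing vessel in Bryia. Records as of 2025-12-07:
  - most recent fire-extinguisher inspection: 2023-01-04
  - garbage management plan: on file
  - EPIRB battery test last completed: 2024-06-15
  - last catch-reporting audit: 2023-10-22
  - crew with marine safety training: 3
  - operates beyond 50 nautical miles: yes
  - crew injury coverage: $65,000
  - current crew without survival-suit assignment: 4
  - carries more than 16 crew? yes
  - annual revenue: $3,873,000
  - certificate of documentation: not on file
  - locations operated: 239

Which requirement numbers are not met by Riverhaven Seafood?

1, 2, 4, 5, 6, 8

1. condition 'operates beyond 50 nautical miles' holds; crew injury coverage $65,000 < $75,000 → not met
2. fire-extinguisher inspection 1068 days ago vs limit 730 → not met
3. EPIRB battery test 540 days ago vs limit 730 → met
4. crew without survival-suit assignment 4 > 2 → not met
5. certificate of documentation absent → not met
6. condition 'carries more than 16 crew' holds; crew with marine safety training 3 < 4 → not met
7. garbage management plan present → met
8. catch-reporting audit 777 days ago vs limit 730 → not met
Not met: 1, 2, 4, 5, 6, 8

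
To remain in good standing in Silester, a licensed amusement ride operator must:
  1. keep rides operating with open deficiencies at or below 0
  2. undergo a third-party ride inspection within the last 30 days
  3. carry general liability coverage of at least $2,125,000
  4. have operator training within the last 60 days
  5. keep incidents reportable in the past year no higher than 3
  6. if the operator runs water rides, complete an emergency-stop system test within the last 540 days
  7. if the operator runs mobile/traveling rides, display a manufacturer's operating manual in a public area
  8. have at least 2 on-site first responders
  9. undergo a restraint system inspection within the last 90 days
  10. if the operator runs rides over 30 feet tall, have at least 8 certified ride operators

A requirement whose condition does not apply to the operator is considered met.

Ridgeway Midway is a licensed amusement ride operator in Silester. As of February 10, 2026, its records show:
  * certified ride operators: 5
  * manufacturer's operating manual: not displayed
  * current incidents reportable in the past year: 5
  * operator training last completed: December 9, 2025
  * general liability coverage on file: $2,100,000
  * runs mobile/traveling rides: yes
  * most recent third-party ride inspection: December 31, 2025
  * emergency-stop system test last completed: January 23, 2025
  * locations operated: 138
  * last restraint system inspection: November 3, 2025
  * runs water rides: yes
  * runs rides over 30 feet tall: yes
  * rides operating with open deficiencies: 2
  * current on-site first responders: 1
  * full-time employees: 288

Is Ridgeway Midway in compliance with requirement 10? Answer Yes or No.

10. condition 'runs rides over 30 feet tall' holds; certified ride operators 5 < 8 → not met

No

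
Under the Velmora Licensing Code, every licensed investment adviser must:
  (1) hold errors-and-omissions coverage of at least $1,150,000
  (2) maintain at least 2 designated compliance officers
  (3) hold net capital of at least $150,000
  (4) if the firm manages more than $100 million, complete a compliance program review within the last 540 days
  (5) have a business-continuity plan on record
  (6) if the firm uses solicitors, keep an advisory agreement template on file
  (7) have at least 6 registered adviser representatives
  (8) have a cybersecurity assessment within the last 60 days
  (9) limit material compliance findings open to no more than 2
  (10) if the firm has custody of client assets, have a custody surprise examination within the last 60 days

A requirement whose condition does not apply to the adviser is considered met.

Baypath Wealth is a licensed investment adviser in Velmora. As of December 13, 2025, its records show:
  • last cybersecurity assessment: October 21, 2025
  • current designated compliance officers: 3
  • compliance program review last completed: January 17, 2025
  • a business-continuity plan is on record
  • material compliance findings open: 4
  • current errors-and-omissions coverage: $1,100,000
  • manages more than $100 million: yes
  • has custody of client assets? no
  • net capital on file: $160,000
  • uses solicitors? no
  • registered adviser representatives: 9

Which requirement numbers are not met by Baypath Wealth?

1. errors-and-omissions coverage $1,100,000 < $1,150,000 → not met
2. designated compliance officers 3 ≥ 2 → met
3. net capital $160,000 ≥ $150,000 → met
4. condition 'manages more than $100 million' holds; compliance program review 330 days ago vs limit 540 → met
5. business-continuity plan present → met
6. condition 'uses solicitors' does not hold → requirement n/a → met
7. registered adviser representatives 9 ≥ 6 → met
8. cybersecurity assessment 53 days ago vs limit 60 → met
9. material compliance findings open 4 > 2 → not met
10. condition 'has custody of client assets' does not hold → requirement n/a → met
Not met: 1, 9

1, 9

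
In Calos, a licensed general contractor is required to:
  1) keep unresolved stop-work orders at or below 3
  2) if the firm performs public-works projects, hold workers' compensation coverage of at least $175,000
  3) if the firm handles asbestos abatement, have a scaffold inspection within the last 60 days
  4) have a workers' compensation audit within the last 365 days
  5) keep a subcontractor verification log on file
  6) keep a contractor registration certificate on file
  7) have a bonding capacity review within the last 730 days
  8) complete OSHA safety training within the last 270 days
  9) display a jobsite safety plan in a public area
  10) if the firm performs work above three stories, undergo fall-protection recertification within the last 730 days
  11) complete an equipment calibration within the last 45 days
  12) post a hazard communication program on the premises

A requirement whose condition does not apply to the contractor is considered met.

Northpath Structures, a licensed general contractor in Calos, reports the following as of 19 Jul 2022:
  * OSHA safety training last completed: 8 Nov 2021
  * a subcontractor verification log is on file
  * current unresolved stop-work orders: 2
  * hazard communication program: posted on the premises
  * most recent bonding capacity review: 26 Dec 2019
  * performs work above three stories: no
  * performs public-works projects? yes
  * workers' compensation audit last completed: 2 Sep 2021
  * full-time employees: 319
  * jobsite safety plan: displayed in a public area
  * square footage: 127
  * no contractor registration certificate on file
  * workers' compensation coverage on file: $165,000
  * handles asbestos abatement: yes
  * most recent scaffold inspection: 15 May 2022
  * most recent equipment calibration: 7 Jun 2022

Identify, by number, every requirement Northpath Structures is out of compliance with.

1. unresolved stop-work orders 2 ≤ 3 → met
2. condition 'performs public-works projects' holds; workers' compensation coverage $165,000 < $175,000 → not met
3. condition 'handles asbestos abatement' holds; scaffold inspection 65 days ago vs limit 60 → not met
4. workers' compensation audit 320 days ago vs limit 365 → met
5. subcontractor verification log present → met
6. contractor registration certificate absent → not met
7. bonding capacity review 936 days ago vs limit 730 → not met
8. OSHA safety training 253 days ago vs limit 270 → met
9. jobsite safety plan present → met
10. condition 'performs work above three stories' does not hold → requirement n/a → met
11. equipment calibration 42 days ago vs limit 45 → met
12. hazard communication program present → met
Not met: 2, 3, 6, 7

2, 3, 6, 7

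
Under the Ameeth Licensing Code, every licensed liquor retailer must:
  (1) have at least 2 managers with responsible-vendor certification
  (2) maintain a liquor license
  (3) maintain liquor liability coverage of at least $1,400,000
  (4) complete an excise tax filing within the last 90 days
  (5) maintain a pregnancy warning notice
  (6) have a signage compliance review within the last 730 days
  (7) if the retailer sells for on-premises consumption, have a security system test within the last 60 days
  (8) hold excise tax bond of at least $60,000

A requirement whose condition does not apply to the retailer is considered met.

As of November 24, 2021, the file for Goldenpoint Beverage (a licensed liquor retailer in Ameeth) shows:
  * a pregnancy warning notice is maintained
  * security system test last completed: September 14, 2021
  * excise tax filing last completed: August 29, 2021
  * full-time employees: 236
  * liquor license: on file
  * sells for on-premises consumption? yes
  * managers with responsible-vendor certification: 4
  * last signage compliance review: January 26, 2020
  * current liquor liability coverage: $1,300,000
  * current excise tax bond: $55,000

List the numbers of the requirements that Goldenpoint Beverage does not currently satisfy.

3, 7, 8

1. managers with responsible-vendor certification 4 ≥ 2 → met
2. liquor license present → met
3. liquor liability coverage $1,300,000 < $1,400,000 → not met
4. excise tax filing 87 days ago vs limit 90 → met
5. pregnancy warning notice present → met
6. signage compliance review 668 days ago vs limit 730 → met
7. condition 'sells for on-premises consumption' holds; security system test 71 days ago vs limit 60 → not met
8. excise tax bond $55,000 < $60,000 → not met
Not met: 3, 7, 8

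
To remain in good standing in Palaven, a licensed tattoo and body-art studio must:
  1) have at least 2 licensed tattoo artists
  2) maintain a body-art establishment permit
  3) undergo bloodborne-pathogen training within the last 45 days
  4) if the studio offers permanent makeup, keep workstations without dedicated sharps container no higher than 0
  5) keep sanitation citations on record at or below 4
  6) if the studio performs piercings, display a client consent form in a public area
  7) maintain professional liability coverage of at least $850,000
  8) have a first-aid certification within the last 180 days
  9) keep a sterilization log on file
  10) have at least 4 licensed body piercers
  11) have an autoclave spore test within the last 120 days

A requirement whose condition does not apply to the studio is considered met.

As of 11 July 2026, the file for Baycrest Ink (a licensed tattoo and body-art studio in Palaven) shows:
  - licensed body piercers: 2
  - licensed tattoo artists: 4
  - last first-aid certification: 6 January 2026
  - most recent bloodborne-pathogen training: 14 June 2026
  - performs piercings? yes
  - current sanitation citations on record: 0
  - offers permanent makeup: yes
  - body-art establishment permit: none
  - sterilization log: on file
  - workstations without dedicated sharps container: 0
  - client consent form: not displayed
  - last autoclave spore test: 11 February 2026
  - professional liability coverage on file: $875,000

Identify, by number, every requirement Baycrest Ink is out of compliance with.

2, 6, 8, 10, 11

1. licensed tattoo artists 4 ≥ 2 → met
2. body-art establishment permit absent → not met
3. bloodborne-pathogen training 27 days ago vs limit 45 → met
4. condition 'offers permanent makeup' holds; workstations without dedicated sharps container 0 ≤ 0 → met
5. sanitation citations on record 0 ≤ 4 → met
6. condition 'performs piercings' holds; client consent form absent → not met
7. professional liability coverage $875,000 ≥ $850,000 → met
8. first-aid certification 186 days ago vs limit 180 → not met
9. sterilization log present → met
10. licensed body piercers 2 < 4 → not met
11. autoclave spore test 150 days ago vs limit 120 → not met
Not met: 2, 6, 8, 10, 11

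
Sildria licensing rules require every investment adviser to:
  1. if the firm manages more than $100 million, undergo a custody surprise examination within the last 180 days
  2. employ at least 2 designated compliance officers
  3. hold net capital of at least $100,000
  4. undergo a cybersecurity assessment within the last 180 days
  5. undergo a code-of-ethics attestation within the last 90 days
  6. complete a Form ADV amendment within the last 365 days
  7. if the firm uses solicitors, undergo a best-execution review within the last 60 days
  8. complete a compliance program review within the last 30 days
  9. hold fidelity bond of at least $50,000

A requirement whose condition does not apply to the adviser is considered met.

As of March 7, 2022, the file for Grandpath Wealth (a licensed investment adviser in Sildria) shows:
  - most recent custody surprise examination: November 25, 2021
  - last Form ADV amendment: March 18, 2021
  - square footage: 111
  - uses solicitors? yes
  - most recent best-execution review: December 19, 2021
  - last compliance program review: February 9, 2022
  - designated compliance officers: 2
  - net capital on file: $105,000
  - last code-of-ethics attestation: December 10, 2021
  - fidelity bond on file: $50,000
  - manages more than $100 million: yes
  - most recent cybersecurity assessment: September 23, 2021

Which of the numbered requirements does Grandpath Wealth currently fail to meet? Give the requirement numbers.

1. condition 'manages more than $100 million' holds; custody surprise examination 102 days ago vs limit 180 → met
2. designated compliance officers 2 ≥ 2 → met
3. net capital $105,000 ≥ $100,000 → met
4. cybersecurity assessment 165 days ago vs limit 180 → met
5. code-of-ethics attestation 87 days ago vs limit 90 → met
6. Form ADV amendment 354 days ago vs limit 365 → met
7. condition 'uses solicitors' holds; best-execution review 78 days ago vs limit 60 → not met
8. compliance program review 26 days ago vs limit 30 → met
9. fidelity bond $50,000 ≥ $50,000 → met
Not met: 7

7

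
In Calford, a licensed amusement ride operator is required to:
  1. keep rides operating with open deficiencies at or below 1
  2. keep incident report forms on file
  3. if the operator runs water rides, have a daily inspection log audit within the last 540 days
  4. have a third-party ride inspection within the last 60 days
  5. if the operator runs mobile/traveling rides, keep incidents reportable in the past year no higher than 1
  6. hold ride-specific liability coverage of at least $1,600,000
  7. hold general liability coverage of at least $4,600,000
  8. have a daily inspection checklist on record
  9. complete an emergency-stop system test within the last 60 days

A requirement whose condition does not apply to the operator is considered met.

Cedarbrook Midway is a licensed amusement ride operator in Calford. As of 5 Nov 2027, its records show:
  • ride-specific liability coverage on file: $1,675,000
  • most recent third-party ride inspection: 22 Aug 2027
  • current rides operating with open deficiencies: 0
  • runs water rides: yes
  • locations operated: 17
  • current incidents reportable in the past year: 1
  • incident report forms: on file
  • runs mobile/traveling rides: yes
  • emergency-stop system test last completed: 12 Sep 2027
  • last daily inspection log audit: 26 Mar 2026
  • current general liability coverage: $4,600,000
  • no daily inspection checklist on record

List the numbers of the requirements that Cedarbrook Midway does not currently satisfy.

1. rides operating with open deficiencies 0 ≤ 1 → met
2. incident report forms present → met
3. condition 'runs water rides' holds; daily inspection log audit 589 days ago vs limit 540 → not met
4. third-party ride inspection 75 days ago vs limit 60 → not met
5. condition 'runs mobile/traveling rides' holds; incidents reportable in the past year 1 ≤ 1 → met
6. ride-specific liability coverage $1,675,000 ≥ $1,600,000 → met
7. general liability coverage $4,600,000 ≥ $4,600,000 → met
8. daily inspection checklist absent → not met
9. emergency-stop system test 54 days ago vs limit 60 → met
Not met: 3, 4, 8

3, 4, 8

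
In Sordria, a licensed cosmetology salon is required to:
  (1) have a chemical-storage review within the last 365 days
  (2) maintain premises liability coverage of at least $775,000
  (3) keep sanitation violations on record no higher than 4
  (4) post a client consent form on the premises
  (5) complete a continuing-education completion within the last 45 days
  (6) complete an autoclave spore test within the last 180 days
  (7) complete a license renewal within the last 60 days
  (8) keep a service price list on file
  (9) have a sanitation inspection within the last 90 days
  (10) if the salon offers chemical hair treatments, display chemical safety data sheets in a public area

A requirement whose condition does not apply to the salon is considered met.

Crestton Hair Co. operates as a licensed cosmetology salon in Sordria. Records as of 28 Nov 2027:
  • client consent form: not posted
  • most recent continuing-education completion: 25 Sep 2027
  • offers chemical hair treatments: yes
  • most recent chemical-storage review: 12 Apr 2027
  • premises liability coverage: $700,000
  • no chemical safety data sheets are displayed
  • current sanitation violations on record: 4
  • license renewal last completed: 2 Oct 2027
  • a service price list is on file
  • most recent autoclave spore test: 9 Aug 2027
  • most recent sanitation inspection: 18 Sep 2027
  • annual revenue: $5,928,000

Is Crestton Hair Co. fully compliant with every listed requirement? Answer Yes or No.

No

1. chemical-storage review 230 days ago vs limit 365 → met
2. premises liability coverage $700,000 < $775,000 → not met
3. sanitation violations on record 4 ≤ 4 → met
4. client consent form absent → not met
5. continuing-education completion 64 days ago vs limit 45 → not met
6. autoclave spore test 111 days ago vs limit 180 → met
7. license renewal 57 days ago vs limit 60 → met
8. service price list present → met
9. sanitation inspection 71 days ago vs limit 90 → met
10. condition 'offers chemical hair treatments' holds; chemical safety data sheets absent → not met
Not met: 2, 4, 5, 10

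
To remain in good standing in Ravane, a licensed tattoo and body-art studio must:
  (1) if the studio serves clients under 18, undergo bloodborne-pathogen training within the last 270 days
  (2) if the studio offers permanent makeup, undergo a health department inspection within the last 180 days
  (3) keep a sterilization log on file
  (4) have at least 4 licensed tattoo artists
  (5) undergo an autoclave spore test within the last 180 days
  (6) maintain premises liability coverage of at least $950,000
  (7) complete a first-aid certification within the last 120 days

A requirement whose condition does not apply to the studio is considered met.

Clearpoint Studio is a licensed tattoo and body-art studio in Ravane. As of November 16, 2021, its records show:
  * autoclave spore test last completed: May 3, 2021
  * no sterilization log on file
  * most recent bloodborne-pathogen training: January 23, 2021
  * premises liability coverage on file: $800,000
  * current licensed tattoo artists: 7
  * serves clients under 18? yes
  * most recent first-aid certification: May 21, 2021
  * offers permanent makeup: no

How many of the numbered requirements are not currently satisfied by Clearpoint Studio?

5

1. condition 'serves clients under 18' holds; bloodborne-pathogen training 297 days ago vs limit 270 → not met
2. condition 'offers permanent makeup' does not hold → requirement n/a → met
3. sterilization log absent → not met
4. licensed tattoo artists 7 ≥ 4 → met
5. autoclave spore test 197 days ago vs limit 180 → not met
6. premises liability coverage $800,000 < $950,000 → not met
7. first-aid certification 179 days ago vs limit 120 → not met
Not met: 5 of 7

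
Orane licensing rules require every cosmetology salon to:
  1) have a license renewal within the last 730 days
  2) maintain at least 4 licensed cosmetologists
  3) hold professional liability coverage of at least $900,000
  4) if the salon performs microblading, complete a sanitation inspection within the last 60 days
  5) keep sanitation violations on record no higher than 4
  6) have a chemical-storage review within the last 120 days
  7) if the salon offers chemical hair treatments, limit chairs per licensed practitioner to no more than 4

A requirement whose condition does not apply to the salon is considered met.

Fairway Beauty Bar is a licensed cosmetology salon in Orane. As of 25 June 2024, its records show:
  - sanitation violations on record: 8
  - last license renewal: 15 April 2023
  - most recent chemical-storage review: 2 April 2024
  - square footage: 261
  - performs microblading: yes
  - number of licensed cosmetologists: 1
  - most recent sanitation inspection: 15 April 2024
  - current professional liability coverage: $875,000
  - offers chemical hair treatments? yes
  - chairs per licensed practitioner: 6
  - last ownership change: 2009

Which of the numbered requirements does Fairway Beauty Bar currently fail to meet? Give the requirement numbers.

2, 3, 4, 5, 7

1. license renewal 437 days ago vs limit 730 → met
2. licensed cosmetologists 1 < 4 → not met
3. professional liability coverage $875,000 < $900,000 → not met
4. condition 'performs microblading' holds; sanitation inspection 71 days ago vs limit 60 → not met
5. sanitation violations on record 8 > 4 → not met
6. chemical-storage review 84 days ago vs limit 120 → met
7. condition 'offers chemical hair treatments' holds; chairs per licensed practitioner 6 > 4 → not met
Not met: 2, 3, 4, 5, 7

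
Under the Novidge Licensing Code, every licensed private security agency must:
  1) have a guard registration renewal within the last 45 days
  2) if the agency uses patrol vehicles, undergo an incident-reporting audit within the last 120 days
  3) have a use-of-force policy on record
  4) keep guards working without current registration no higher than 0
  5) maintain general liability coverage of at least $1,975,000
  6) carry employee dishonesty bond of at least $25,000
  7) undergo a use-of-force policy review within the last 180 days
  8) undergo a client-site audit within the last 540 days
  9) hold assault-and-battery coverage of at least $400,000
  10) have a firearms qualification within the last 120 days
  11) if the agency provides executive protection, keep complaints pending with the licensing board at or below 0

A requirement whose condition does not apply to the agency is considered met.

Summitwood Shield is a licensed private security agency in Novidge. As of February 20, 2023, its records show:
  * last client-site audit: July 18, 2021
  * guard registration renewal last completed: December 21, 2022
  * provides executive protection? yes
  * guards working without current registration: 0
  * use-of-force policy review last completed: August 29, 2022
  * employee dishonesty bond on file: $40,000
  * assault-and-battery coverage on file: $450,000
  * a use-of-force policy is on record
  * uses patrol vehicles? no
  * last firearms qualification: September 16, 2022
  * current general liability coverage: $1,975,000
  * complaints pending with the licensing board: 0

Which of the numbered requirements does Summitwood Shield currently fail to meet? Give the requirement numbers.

1. guard registration renewal 61 days ago vs limit 45 → not met
2. condition 'uses patrol vehicles' does not hold → requirement n/a → met
3. use-of-force policy present → met
4. guards working without current registration 0 ≤ 0 → met
5. general liability coverage $1,975,000 ≥ $1,975,000 → met
6. employee dishonesty bond $40,000 ≥ $25,000 → met
7. use-of-force policy review 175 days ago vs limit 180 → met
8. client-site audit 582 days ago vs limit 540 → not met
9. assault-and-battery coverage $450,000 ≥ $400,000 → met
10. firearms qualification 157 days ago vs limit 120 → not met
11. condition 'provides executive protection' holds; complaints pending with the licensing board 0 ≤ 0 → met
Not met: 1, 8, 10

1, 8, 10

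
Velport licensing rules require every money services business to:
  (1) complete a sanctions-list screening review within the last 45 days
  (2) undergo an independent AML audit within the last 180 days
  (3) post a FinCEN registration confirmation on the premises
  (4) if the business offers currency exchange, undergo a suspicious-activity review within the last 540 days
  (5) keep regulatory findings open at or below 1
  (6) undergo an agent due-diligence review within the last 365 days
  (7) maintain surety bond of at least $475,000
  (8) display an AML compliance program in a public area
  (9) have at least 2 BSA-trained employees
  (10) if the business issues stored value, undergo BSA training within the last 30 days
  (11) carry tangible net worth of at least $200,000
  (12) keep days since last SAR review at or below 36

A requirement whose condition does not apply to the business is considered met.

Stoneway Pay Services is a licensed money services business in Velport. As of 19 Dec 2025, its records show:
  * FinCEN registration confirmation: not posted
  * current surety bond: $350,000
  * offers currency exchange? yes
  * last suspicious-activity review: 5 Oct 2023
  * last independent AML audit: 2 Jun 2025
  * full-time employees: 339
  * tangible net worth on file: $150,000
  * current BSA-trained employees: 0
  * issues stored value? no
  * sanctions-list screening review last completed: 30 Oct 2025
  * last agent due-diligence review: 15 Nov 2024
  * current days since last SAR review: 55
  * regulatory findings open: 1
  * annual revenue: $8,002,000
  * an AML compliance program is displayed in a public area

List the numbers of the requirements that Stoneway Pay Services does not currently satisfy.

1, 2, 3, 4, 6, 7, 9, 11, 12

1. sanctions-list screening review 50 days ago vs limit 45 → not met
2. independent AML audit 200 days ago vs limit 180 → not met
3. FinCEN registration confirmation absent → not met
4. condition 'offers currency exchange' holds; suspicious-activity review 806 days ago vs limit 540 → not met
5. regulatory findings open 1 ≤ 1 → met
6. agent due-diligence review 399 days ago vs limit 365 → not met
7. surety bond $350,000 < $475,000 → not met
8. AML compliance program present → met
9. BSA-trained employees 0 < 2 → not met
10. condition 'issues stored value' does not hold → requirement n/a → met
11. tangible net worth $150,000 < $200,000 → not met
12. days since last SAR review 55 > 36 → not met
Not met: 1, 2, 3, 4, 6, 7, 9, 11, 12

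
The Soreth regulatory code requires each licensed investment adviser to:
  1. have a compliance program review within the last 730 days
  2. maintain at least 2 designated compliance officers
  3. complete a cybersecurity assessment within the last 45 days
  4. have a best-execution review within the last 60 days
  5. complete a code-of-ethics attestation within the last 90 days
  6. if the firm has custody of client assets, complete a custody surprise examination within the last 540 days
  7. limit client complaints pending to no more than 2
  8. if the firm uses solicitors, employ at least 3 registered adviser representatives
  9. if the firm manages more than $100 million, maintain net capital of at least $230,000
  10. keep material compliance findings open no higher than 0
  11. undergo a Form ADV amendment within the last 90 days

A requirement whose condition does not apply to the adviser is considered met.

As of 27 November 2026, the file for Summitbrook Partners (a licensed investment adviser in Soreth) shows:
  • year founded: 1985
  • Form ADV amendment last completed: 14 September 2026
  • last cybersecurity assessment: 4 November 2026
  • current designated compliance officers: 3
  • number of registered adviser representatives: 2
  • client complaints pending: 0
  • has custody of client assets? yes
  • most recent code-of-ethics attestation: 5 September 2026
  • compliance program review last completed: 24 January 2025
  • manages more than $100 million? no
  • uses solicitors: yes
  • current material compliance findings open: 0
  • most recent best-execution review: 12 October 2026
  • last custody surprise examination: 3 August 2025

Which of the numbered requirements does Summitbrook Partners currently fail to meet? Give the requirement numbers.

8

1. compliance program review 672 days ago vs limit 730 → met
2. designated compliance officers 3 ≥ 2 → met
3. cybersecurity assessment 23 days ago vs limit 45 → met
4. best-execution review 46 days ago vs limit 60 → met
5. code-of-ethics attestation 83 days ago vs limit 90 → met
6. condition 'has custody of client assets' holds; custody surprise examination 481 days ago vs limit 540 → met
7. client complaints pending 0 ≤ 2 → met
8. condition 'uses solicitors' holds; registered adviser representatives 2 < 3 → not met
9. condition 'manages more than $100 million' does not hold → requirement n/a → met
10. material compliance findings open 0 ≤ 0 → met
11. Form ADV amendment 74 days ago vs limit 90 → met
Not met: 8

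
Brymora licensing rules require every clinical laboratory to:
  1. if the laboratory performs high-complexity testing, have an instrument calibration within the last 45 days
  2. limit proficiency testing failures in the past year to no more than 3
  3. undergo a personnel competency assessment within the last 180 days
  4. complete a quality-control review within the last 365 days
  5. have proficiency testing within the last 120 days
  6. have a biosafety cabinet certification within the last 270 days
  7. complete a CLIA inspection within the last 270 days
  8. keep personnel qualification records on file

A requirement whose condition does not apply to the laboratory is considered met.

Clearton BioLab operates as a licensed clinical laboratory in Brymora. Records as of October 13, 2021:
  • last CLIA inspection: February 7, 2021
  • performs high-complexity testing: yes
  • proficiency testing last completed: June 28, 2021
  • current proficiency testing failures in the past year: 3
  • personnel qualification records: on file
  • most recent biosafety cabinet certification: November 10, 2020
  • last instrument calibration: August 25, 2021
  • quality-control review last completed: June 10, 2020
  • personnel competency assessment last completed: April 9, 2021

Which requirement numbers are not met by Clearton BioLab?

1, 3, 4, 6

1. condition 'performs high-complexity testing' holds; instrument calibration 49 days ago vs limit 45 → not met
2. proficiency testing failures in the past year 3 ≤ 3 → met
3. personnel competency assessment 187 days ago vs limit 180 → not met
4. quality-control review 490 days ago vs limit 365 → not met
5. proficiency testing 107 days ago vs limit 120 → met
6. biosafety cabinet certification 337 days ago vs limit 270 → not met
7. CLIA inspection 248 days ago vs limit 270 → met
8. personnel qualification records present → met
Not met: 1, 3, 4, 6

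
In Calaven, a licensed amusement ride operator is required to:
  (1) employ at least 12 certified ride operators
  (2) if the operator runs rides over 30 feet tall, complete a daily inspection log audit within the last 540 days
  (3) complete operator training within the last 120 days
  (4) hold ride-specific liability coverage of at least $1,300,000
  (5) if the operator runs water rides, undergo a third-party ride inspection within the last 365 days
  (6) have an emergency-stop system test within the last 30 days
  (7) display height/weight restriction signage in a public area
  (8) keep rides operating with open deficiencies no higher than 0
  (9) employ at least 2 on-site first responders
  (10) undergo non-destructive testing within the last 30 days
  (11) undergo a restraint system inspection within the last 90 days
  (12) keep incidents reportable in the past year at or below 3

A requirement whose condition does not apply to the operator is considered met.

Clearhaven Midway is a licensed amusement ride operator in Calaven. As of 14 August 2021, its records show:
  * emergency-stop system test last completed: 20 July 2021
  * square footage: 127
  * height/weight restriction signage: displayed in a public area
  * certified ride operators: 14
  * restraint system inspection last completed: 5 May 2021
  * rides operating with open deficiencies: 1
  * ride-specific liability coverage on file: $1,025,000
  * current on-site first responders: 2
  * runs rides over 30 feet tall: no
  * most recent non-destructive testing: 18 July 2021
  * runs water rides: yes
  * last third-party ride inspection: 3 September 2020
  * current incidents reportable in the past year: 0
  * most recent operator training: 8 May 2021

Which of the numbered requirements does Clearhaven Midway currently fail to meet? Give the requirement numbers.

1. certified ride operators 14 ≥ 12 → met
2. condition 'runs rides over 30 feet tall' does not hold → requirement n/a → met
3. operator training 98 days ago vs limit 120 → met
4. ride-specific liability coverage $1,025,000 < $1,300,000 → not met
5. condition 'runs water rides' holds; third-party ride inspection 345 days ago vs limit 365 → met
6. emergency-stop system test 25 days ago vs limit 30 → met
7. height/weight restriction signage present → met
8. rides operating with open deficiencies 1 > 0 → not met
9. on-site first responders 2 ≥ 2 → met
10. non-destructive testing 27 days ago vs limit 30 → met
11. restraint system inspection 101 days ago vs limit 90 → not met
12. incidents reportable in the past year 0 ≤ 3 → met
Not met: 4, 8, 11

4, 8, 11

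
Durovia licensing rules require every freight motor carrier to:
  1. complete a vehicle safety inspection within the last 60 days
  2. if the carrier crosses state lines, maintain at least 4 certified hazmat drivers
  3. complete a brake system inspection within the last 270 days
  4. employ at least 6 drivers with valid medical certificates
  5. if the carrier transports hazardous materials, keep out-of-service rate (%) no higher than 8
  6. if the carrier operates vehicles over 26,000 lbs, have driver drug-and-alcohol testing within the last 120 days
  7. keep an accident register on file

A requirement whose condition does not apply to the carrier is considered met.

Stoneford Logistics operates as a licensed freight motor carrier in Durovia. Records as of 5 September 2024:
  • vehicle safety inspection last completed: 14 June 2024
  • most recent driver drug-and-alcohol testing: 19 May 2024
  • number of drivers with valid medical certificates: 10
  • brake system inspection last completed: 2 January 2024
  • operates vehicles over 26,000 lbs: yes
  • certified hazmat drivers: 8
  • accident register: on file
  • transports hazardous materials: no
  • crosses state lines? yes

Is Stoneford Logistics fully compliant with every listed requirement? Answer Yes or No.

1. vehicle safety inspection 83 days ago vs limit 60 → not met
2. condition 'crosses state lines' holds; certified hazmat drivers 8 ≥ 4 → met
3. brake system inspection 247 days ago vs limit 270 → met
4. drivers with valid medical certificates 10 ≥ 6 → met
5. condition 'transports hazardous materials' does not hold → requirement n/a → met
6. condition 'operates vehicles over 26,000 lbs' holds; driver drug-and-alcohol testing 109 days ago vs limit 120 → met
7. accident register present → met
Not met: 1

No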